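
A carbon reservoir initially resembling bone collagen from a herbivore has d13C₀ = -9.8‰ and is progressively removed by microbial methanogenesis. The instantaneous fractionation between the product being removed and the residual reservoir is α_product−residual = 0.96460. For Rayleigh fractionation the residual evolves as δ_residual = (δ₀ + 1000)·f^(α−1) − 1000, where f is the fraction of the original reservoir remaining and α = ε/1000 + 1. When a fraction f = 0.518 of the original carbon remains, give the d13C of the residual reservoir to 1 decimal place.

13.5‰

Rayleigh residual: δ_res = (δ₀ + 1000)·f^(α−1) − 1000
α − 1 = -0.03540
f^(α−1) = 0.518^(-0.03540) = 1.023559
δ_res = (-9.8 + 1000) × 1.023559 − 1000 = 1013.528 − 1000 = 13.53‰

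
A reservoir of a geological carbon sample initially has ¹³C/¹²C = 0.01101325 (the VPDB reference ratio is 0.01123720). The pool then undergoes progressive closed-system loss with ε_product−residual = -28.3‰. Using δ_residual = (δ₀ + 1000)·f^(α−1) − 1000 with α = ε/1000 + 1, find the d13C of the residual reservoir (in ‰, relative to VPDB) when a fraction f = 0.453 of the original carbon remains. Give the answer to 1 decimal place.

δ₀ = (0.01101325/0.01123720 − 1)×1000 = (0.980071 − 1)×1000 = -19.929‰
α − 1 = ε/1000 = -0.0283
f^(α−1) = 0.453^(-0.0283) = 1.022663
δ_res = (-19.929 + 1000) × 1.022663 − 1000 = 1002.282 − 1000 = 2.28‰

2.3‰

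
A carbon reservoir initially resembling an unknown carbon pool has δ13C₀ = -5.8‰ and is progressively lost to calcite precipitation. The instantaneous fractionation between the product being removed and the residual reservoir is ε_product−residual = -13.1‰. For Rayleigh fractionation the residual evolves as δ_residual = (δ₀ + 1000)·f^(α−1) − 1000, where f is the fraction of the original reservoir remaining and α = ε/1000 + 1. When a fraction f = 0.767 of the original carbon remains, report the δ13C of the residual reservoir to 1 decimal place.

Rayleigh residual: δ_res = (δ₀ + 1000)·f^(α−1) − 1000
α = ε/1000 + 1 = 0.98690, so α − 1 = -0.01310
f^(α−1) = 0.767^(-0.01310) = 1.003481
δ_res = (-5.8 + 1000) × 1.003481 − 1000 = 997.661 − 1000 = -2.34‰

-2.3‰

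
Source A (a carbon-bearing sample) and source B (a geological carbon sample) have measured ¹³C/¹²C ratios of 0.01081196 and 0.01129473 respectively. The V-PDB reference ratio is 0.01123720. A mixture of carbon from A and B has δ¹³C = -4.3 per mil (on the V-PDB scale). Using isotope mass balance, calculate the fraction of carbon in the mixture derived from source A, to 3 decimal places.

0.219

δ_A = (0.01081196/0.01123720 − 1)×1000 = (0.962158 − 1)×1000 = -37.842 per mil
δ_B = (0.01129473/0.01123720 − 1)×1000 = (1.005120 − 1)×1000 = 5.120 per mil
f_A = (δ_mix − δ_B)/(δ_A − δ_B) = (-4.3 − (5.120))/(-37.842 − (5.120))
f_A = -9.420 / -42.962 = 0.2193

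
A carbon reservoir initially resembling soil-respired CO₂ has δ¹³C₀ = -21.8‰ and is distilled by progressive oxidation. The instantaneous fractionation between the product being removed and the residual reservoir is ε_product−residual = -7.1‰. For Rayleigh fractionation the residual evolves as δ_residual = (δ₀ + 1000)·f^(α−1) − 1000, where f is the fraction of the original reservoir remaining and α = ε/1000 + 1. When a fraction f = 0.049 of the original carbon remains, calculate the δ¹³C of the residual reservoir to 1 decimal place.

-0.6‰

Rayleigh residual: δ_res = (δ₀ + 1000)·f^(α−1) − 1000
α = ε/1000 + 1 = 0.99290, so α − 1 = -0.00710
f^(α−1) = 0.049^(-0.00710) = 1.021644
δ_res = (-21.8 + 1000) × 1.021644 − 1000 = 999.372 − 1000 = -0.63‰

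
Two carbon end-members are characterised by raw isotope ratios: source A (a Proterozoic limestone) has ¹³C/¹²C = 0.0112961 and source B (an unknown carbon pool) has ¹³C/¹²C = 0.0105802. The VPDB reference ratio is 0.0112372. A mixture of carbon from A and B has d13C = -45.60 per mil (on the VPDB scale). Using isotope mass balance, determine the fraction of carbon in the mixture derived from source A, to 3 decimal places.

0.202

δ_A = (0.0112961/0.0112372 − 1)×1000 = (1.005242 − 1)×1000 = 5.242 per mil
δ_B = (0.0105802/0.0112372 − 1)×1000 = (0.941533 − 1)×1000 = -58.467 per mil
f_A = (δ_mix − δ_B)/(δ_A − δ_B) = (-45.60 − (-58.467))/(5.242 − (-58.467))
f_A = 12.867 / 63.708 = 0.2020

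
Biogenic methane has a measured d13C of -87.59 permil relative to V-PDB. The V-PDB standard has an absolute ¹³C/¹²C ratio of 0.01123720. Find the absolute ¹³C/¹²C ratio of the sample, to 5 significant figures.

R_sample = R_standard × (d13C/1000 + 1)
R_sample = 0.01123720 × (-87.59/1000 + 1) = 0.01123720 × 0.912410
R_sample = 0.0102529

0.010253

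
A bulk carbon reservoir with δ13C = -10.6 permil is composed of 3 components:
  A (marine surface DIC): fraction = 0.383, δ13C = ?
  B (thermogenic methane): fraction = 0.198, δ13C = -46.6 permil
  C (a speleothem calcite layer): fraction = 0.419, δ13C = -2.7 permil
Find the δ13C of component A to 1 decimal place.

Isotope mass balance: δ_bulk = Σ fᵢ·δᵢ.
-10.6 = 0.383×δ_A + 0.198×(-46.6) + 0.419×(-2.7)
0.383·δ_A = -10.6 − (-10.358) = -0.242
δ_A = -0.242 / 0.383 = -0.63 permil

-0.6 permil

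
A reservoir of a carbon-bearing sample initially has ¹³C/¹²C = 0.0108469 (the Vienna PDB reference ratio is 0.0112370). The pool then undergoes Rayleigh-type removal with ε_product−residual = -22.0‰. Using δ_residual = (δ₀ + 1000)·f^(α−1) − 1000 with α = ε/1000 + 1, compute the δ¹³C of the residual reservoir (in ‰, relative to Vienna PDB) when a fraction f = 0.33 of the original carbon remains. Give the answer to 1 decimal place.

δ₀ = (0.0108469/0.0112370 − 1)×1000 = (0.965284 − 1)×1000 = -34.716‰
α − 1 = ε/1000 = -0.0220
f^(α−1) = 0.33^(-0.0220) = 1.024690
δ_res = (-34.716 + 1000) × 1.024690 − 1000 = 989.118 − 1000 = -10.88‰

-10.9‰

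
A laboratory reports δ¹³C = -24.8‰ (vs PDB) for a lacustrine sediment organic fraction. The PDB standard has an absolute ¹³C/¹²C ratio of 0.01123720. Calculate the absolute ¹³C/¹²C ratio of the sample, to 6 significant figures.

R_sample = R_standard × (δ¹³C/1000 + 1)
R_sample = 0.01123720 × (-24.8/1000 + 1) = 0.01123720 × 0.975200
R_sample = 0.0109585

0.0109585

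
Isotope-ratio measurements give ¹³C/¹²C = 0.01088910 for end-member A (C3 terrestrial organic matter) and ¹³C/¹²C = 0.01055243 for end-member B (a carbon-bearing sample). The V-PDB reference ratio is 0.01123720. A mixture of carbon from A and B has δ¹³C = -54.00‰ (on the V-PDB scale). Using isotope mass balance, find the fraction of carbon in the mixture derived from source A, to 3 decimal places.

0.232

δ_A = (0.01088910/0.01123720 − 1)×1000 = (0.969023 − 1)×1000 = -30.977‰
δ_B = (0.01055243/0.01123720 − 1)×1000 = (0.939062 − 1)×1000 = -60.938‰
f_A = (δ_mix − δ_B)/(δ_A − δ_B) = (-54.00 − (-60.938))/(-30.977 − (-60.938))
f_A = 6.938 / 29.960 = 0.2316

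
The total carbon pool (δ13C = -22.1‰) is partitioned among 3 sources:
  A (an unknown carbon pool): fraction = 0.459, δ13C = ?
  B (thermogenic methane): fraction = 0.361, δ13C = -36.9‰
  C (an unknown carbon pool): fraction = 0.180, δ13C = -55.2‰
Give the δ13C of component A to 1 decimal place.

Isotope mass balance: δ_bulk = Σ fᵢ·δᵢ.
-22.1 = 0.459×δ_A + 0.361×(-36.9) + 0.180×(-55.2)
0.459·δ_A = -22.1 − (-23.257) = 1.157
δ_A = 1.157 / 0.459 = 2.52‰

2.5‰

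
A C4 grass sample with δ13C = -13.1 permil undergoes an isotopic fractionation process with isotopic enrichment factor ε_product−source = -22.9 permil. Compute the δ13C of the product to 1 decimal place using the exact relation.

To first order, δ_product ≈ δ_source + ε = -36.0 permil.
Exactly, δ_product = (δ_source + 1000)·(ε/1000 + 1) − 1000.
δ_product = (-13.1 + 1000) × (-22.9/1000 + 1) − 1000
δ_product = -35.70 permil

-35.7 permil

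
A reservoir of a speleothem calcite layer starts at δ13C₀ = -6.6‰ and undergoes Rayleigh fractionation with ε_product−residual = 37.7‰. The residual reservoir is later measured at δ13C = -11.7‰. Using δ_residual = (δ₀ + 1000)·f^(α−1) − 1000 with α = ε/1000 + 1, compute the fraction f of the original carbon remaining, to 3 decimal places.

α − 1 = ε/1000 = 0.0377
(δ_res + 1000)/(δ₀ + 1000) = (-11.7 + 1000)/(-6.6 + 1000) = 988.3/993.4 = 0.994866
f = 0.994866^(1/0.0377) = exp(ln(0.994866)/0.0377) = exp(-0.00515/0.0377)
f = exp(-0.1365) = 0.8724

0.872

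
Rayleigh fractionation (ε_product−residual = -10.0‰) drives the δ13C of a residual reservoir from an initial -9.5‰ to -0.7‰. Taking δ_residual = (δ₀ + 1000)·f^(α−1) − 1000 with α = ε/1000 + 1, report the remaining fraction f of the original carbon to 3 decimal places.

α − 1 = ε/1000 = -0.0100
(δ_res + 1000)/(δ₀ + 1000) = (-0.7 + 1000)/(-9.5 + 1000) = 999.3/990.5 = 1.008884
f = 1.008884^(1/-0.0100) = exp(ln(1.008884)/-0.0100) = exp(0.00885/-0.0100)
f = exp(-0.8845) = 0.4129

0.413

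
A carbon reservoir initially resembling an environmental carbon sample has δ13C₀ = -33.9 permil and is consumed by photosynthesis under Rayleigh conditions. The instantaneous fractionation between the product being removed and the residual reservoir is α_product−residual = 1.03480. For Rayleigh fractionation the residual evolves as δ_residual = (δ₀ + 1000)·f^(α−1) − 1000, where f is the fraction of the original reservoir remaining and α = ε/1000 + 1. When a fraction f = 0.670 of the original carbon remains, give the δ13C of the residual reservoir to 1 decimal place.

-47.3 permil

Rayleigh residual: δ_res = (δ₀ + 1000)·f^(α−1) − 1000
α − 1 = 0.03480
f^(α−1) = 0.670^(0.03480) = 0.986160
δ_res = (-33.9 + 1000) × 0.986160 − 1000 = 952.729 − 1000 = -47.27 permil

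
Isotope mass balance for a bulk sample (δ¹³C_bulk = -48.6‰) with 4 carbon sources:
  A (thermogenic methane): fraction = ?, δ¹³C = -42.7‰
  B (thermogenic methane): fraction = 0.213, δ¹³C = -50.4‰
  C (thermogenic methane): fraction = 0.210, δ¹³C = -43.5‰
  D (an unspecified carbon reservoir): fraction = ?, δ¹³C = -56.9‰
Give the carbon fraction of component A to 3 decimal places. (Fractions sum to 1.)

0.289

Let f_A and f_D be the unknown fractions; fractions sum to 1 so f_A + f_D = 0.577.
Mass balance: Σ fᵢ·δᵢ = δ_bulk ⇒ f_A·(-42.7) + f_D·(-56.9) = -48.6 − (-19.870) = -28.730
Substitute f_D = 0.577 − f_A:
f_A·(-42.7 − -56.9) = -28.730 − 0.577×(-56.9) = 4.101
f_A = 4.101 / 14.2 = 0.2888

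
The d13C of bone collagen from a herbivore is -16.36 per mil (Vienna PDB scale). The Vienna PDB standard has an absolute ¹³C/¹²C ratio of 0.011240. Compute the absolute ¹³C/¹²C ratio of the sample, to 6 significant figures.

R_sample = R_standard × (d13C/1000 + 1)
R_sample = 0.011240 × (-16.36/1000 + 1) = 0.011240 × 0.983640
R_sample = 0.0110561

0.0110561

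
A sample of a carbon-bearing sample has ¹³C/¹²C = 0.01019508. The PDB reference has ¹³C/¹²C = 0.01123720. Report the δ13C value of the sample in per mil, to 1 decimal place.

δ13C = (R_sample / R_standard − 1) × 1000
R_sample / R_standard = 0.01019508 / 0.01123720 = 0.907262
δ13C = (0.907262 − 1) × 1000 = -92.74 per mil

-92.7 per mil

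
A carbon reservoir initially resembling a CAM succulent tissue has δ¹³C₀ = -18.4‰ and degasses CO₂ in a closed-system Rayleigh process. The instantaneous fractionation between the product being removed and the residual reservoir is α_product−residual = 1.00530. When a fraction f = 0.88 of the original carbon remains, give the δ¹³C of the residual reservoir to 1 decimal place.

Rayleigh residual: δ_res = (δ₀ + 1000)·f^(α−1) − 1000
α − 1 = 0.00530
f^(α−1) = 0.88^(0.00530) = 0.999323
δ_res = (-18.4 + 1000) × 0.999323 − 1000 = 980.935 − 1000 = -19.06‰

-19.1‰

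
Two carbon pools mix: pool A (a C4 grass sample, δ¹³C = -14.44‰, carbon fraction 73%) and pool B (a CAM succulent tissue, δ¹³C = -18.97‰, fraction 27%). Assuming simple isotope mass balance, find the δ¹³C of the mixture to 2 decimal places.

-15.66‰

δ_mix = f_A·δ_A + f_B·δ_B
δ_mix = 0.73 × (-14.44) + 0.27 × (-18.97)
δ_mix = -10.541 + -5.122 = -15.663‰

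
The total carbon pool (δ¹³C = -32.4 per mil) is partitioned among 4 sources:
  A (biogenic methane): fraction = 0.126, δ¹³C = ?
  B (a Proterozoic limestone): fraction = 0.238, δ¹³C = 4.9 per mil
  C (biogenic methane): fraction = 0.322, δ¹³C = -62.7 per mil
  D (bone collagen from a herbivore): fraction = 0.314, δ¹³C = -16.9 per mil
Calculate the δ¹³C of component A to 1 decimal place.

Isotope mass balance: δ_bulk = Σ fᵢ·δᵢ.
-32.4 = 0.126×δ_A + 0.238×(4.9) + 0.322×(-62.7) + 0.314×(-16.9)
0.126·δ_A = -32.4 − (-24.330) = -8.070
δ_A = -8.070 / 0.126 = -64.05 per mil

-64.0 per mil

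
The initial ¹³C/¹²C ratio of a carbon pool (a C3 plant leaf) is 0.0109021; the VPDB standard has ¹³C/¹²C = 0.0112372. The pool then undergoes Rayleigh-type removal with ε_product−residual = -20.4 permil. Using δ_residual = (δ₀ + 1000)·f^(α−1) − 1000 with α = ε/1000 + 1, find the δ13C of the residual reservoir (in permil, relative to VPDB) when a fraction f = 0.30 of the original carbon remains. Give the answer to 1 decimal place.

-5.7 permil

δ₀ = (0.0109021/0.0112372 − 1)×1000 = (0.970179 − 1)×1000 = -29.821 permil
α − 1 = ε/1000 = -0.0204
f^(α−1) = 0.30^(-0.0204) = 1.024865
δ_res = (-29.821 + 1000) × 1.024865 − 1000 = 994.303 − 1000 = -5.70 permil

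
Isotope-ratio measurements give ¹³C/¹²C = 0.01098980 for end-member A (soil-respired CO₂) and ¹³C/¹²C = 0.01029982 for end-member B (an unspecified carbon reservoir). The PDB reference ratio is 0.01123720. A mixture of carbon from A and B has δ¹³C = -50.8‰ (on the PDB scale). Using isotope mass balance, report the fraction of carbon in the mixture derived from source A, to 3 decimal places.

δ_A = (0.01098980/0.01123720 − 1)×1000 = (0.977984 − 1)×1000 = -22.016‰
δ_B = (0.01029982/0.01123720 − 1)×1000 = (0.916582 − 1)×1000 = -83.418‰
f_A = (δ_mix − δ_B)/(δ_A − δ_B) = (-50.8 − (-83.418))/(-22.016 − (-83.418))
f_A = 32.618 / 61.401 = 0.5312

0.531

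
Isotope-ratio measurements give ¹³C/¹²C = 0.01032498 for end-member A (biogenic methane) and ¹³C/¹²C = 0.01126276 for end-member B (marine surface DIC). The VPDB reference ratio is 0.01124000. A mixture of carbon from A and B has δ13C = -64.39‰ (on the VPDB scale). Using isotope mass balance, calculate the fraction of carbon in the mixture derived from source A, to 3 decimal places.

δ_A = (0.01032498/0.01124000 − 1)×1000 = (0.918593 − 1)×1000 = -81.407‰
δ_B = (0.01126276/0.01124000 − 1)×1000 = (1.002025 − 1)×1000 = 2.025‰
f_A = (δ_mix − δ_B)/(δ_A − δ_B) = (-64.39 − (2.025))/(-81.407 − (2.025))
f_A = -66.415 / -83.432 = 0.7960

0.796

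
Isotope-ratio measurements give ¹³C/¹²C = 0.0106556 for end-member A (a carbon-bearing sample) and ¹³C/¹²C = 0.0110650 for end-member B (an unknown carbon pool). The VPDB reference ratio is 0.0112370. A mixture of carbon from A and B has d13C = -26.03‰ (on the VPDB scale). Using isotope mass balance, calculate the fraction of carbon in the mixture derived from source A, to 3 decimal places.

0.294

δ_A = (0.0106556/0.0112370 − 1)×1000 = (0.948260 − 1)×1000 = -51.740‰
δ_B = (0.0110650/0.0112370 − 1)×1000 = (0.984693 − 1)×1000 = -15.307‰
f_A = (δ_mix − δ_B)/(δ_A − δ_B) = (-26.03 − (-15.307))/(-51.740 − (-15.307))
f_A = -10.723 / -36.433 = 0.2943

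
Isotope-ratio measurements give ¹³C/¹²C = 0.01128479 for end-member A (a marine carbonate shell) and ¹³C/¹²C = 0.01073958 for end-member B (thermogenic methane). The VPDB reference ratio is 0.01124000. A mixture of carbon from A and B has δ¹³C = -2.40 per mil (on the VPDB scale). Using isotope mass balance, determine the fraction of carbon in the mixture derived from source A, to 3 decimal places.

0.868

δ_A = (0.01128479/0.01124000 − 1)×1000 = (1.003985 − 1)×1000 = 3.985 per mil
δ_B = (0.01073958/0.01124000 − 1)×1000 = (0.955479 − 1)×1000 = -44.521 per mil
f_A = (δ_mix − δ_B)/(δ_A − δ_B) = (-2.40 − (-44.521))/(3.985 − (-44.521))
f_A = 42.121 / 48.506 = 0.8684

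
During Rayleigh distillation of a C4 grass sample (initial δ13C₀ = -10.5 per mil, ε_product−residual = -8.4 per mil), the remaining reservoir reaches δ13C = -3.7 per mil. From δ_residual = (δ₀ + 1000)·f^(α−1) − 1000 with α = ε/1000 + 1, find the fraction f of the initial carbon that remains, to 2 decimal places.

0.44

α − 1 = ε/1000 = -0.0084
(δ_res + 1000)/(δ₀ + 1000) = (-3.7 + 1000)/(-10.5 + 1000) = 996.3/989.5 = 1.006872
f = 1.006872^(1/-0.0084) = exp(ln(1.006872)/-0.0084) = exp(0.00685/-0.0084)
f = exp(-0.8153) = 0.4425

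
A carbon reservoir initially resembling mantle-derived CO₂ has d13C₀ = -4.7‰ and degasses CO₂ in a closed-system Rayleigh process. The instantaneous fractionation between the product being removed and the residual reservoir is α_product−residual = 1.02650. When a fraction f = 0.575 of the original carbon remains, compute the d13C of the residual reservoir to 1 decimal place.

-19.2‰

Rayleigh residual: δ_res = (δ₀ + 1000)·f^(α−1) − 1000
α − 1 = 0.02650
f^(α−1) = 0.575^(0.02650) = 0.985442
δ_res = (-4.7 + 1000) × 0.985442 − 1000 = 980.811 − 1000 = -19.19‰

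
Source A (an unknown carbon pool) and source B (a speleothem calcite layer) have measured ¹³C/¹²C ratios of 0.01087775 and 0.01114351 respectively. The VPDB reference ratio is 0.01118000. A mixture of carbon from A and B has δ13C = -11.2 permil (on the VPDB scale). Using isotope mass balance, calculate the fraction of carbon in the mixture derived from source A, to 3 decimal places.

δ_A = (0.01087775/0.01118000 − 1)×1000 = (0.972965 − 1)×1000 = -27.035 permil
δ_B = (0.01114351/0.01118000 − 1)×1000 = (0.996736 − 1)×1000 = -3.264 permil
f_A = (δ_mix − δ_B)/(δ_A − δ_B) = (-11.2 − (-3.264))/(-27.035 − (-3.264))
f_A = -7.936 / -23.771 = 0.3339

0.334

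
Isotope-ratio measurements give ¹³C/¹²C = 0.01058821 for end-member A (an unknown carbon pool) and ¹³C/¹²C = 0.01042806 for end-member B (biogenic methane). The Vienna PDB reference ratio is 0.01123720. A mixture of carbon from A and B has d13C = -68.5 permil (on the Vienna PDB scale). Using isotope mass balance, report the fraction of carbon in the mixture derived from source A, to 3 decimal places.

0.246

δ_A = (0.01058821/0.01123720 − 1)×1000 = (0.942246 − 1)×1000 = -57.754 permil
δ_B = (0.01042806/0.01123720 − 1)×1000 = (0.927995 − 1)×1000 = -72.005 permil
f_A = (δ_mix − δ_B)/(δ_A − δ_B) = (-68.5 − (-72.005))/(-57.754 − (-72.005))
f_A = 3.505 / 14.252 = 0.2460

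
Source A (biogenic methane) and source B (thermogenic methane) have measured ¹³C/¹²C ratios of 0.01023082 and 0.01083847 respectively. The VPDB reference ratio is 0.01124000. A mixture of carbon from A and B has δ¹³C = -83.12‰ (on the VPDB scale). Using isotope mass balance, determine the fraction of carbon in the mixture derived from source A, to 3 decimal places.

0.877

δ_A = (0.01023082/0.01124000 − 1)×1000 = (0.910215 − 1)×1000 = -89.785‰
δ_B = (0.01083847/0.01124000 − 1)×1000 = (0.964277 − 1)×1000 = -35.723‰
f_A = (δ_mix − δ_B)/(δ_A − δ_B) = (-83.12 − (-35.723))/(-89.785 − (-35.723))
f_A = -47.397 / -54.061 = 0.8767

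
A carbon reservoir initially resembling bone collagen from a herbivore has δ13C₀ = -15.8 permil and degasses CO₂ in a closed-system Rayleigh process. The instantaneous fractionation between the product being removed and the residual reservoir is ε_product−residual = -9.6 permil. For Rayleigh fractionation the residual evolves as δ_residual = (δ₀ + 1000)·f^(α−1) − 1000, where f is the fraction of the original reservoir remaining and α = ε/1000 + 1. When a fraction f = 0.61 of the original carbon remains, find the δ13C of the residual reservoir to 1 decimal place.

-11.1 permil

Rayleigh residual: δ_res = (δ₀ + 1000)·f^(α−1) − 1000
α = ε/1000 + 1 = 0.99040, so α − 1 = -0.00960
f^(α−1) = 0.61^(-0.00960) = 1.004757
δ_res = (-15.8 + 1000) × 1.004757 − 1000 = 988.881 − 1000 = -11.12 permil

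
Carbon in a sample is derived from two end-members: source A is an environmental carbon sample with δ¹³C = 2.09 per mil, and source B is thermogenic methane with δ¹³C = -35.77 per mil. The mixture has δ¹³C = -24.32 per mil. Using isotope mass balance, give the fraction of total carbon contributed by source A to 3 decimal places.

δ_mix = f_A·δ_A + (1 − f_A)·δ_B  ⇒  f_A = (δ_mix − δ_B)/(δ_A − δ_B)
f_A = (-24.32 − (-35.77)) / (2.09 − (-35.77))
f_A = 11.45 / 37.86 = 0.3024

0.302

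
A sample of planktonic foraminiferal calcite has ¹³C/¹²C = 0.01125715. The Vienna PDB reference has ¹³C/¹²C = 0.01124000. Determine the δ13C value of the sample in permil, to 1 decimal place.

δ13C = (R_sample / R_standard − 1) × 1000
R_sample / R_standard = 0.01125715 / 0.01124000 = 1.001526
δ13C = (1.001526 − 1) × 1000 = 1.53 permil

1.5 permil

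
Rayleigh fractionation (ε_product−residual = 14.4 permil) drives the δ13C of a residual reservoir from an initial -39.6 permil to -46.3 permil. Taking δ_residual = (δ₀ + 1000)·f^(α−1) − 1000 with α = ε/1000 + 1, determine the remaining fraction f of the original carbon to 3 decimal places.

0.615

α − 1 = ε/1000 = 0.0144
(δ_res + 1000)/(δ₀ + 1000) = (-46.3 + 1000)/(-39.6 + 1000) = 953.7/960.4 = 0.993024
f = 0.993024^(1/0.0144) = exp(ln(0.993024)/0.0144) = exp(-0.00700/0.0144)
f = exp(-0.4862) = 0.6150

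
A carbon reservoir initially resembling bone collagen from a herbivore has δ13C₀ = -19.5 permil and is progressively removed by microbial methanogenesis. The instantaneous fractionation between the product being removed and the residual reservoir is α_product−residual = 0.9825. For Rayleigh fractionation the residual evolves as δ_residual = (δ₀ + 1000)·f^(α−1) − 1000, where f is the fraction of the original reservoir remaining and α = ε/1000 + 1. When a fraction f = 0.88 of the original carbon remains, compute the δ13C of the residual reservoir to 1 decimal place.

Rayleigh residual: δ_res = (δ₀ + 1000)·f^(α−1) − 1000
α − 1 = -0.01750
f^(α−1) = 0.88^(-0.01750) = 1.002240
δ_res = (-19.5 + 1000) × 1.002240 − 1000 = 982.696 − 1000 = -17.30 permil

-17.3 permil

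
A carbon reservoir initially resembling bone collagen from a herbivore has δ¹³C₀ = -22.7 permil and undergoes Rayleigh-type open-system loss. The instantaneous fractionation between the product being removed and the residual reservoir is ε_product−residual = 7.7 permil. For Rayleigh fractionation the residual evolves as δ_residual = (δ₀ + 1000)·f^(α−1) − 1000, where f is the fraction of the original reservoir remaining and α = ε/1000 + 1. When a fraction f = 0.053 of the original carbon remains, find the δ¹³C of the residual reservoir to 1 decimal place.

Rayleigh residual: δ_res = (δ₀ + 1000)·f^(α−1) − 1000
α = ε/1000 + 1 = 1.00770, so α − 1 = 0.00770
f^(α−1) = 0.053^(0.00770) = 0.977635
δ_res = (-22.7 + 1000) × 0.977635 − 1000 = 955.443 − 1000 = -44.56 permil

-44.6 permil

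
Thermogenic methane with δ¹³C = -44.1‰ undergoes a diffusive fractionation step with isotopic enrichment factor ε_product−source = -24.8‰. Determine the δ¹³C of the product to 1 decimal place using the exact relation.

-67.8‰

Exactly, δ_product = (δ_source + 1000)·(ε/1000 + 1) − 1000.
δ_product = (-44.1 + 1000) × (-24.8/1000 + 1) − 1000
δ_product = -67.81‰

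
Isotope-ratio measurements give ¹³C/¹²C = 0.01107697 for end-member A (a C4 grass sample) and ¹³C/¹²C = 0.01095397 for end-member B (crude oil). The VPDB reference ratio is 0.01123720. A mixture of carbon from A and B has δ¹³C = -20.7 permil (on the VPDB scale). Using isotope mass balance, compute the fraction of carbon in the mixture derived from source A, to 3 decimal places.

δ_A = (0.01107697/0.01123720 − 1)×1000 = (0.985741 − 1)×1000 = -14.259 permil
δ_B = (0.01095397/0.01123720 − 1)×1000 = (0.974795 − 1)×1000 = -25.205 permil
f_A = (δ_mix − δ_B)/(δ_A − δ_B) = (-20.7 − (-25.205))/(-14.259 − (-25.205))
f_A = 4.505 / 10.946 = 0.4115

0.412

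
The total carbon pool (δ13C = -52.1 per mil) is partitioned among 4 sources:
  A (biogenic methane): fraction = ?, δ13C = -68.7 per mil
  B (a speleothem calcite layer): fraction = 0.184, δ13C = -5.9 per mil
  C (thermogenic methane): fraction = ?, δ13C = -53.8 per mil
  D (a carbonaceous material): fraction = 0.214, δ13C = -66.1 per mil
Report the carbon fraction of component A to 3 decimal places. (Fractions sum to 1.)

0.301

Let f_A and f_C be the unknown fractions; fractions sum to 1 so f_A + f_C = 0.602.
Mass balance: Σ fᵢ·δᵢ = δ_bulk ⇒ f_A·(-68.7) + f_C·(-53.8) = -52.1 − (-15.231) = -36.869
Substitute f_C = 0.602 − f_A:
f_A·(-68.7 − -53.8) = -36.869 − 0.602×(-53.8) = -4.481
f_A = -4.481 / -14.9 = 0.3008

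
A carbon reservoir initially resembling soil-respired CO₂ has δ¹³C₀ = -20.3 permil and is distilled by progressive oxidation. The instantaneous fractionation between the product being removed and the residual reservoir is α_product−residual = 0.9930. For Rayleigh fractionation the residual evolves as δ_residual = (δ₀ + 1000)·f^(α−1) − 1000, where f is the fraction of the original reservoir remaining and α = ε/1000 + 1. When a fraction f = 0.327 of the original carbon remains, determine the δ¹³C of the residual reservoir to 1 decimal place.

-12.6 permil

Rayleigh residual: δ_res = (δ₀ + 1000)·f^(α−1) − 1000
α − 1 = -0.00700
f^(α−1) = 0.327^(-0.00700) = 1.007855
δ_res = (-20.3 + 1000) × 1.007855 − 1000 = 987.396 − 1000 = -12.60 permil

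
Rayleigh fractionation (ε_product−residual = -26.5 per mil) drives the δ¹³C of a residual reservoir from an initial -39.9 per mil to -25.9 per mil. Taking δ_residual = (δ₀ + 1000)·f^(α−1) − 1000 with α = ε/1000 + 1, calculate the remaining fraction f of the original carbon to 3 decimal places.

0.579

α − 1 = ε/1000 = -0.0265
(δ_res + 1000)/(δ₀ + 1000) = (-25.9 + 1000)/(-39.9 + 1000) = 974.1/960.1 = 1.014582
f = 1.014582^(1/-0.0265) = exp(ln(1.014582)/-0.0265) = exp(0.01448/-0.0265)
f = exp(-0.5463) = 0.5791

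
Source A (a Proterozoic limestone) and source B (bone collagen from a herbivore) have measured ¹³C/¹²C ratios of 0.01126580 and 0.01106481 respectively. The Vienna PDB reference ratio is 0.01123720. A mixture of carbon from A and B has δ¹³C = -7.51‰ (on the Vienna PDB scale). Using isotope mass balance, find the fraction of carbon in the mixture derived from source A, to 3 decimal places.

0.438

δ_A = (0.01126580/0.01123720 − 1)×1000 = (1.002545 − 1)×1000 = 2.545‰
δ_B = (0.01106481/0.01123720 − 1)×1000 = (0.984659 − 1)×1000 = -15.341‰
f_A = (δ_mix − δ_B)/(δ_A − δ_B) = (-7.51 − (-15.341))/(2.545 − (-15.341))
f_A = 7.831 / 17.886 = 0.4378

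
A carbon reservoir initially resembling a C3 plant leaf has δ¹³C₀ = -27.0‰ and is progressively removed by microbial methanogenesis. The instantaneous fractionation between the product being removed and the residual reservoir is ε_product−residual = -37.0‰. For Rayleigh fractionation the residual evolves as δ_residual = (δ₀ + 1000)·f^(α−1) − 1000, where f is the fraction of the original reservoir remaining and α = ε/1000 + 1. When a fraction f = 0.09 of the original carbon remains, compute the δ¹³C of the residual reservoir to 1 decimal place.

Rayleigh residual: δ_res = (δ₀ + 1000)·f^(α−1) − 1000
α = ε/1000 + 1 = 0.96300, so α − 1 = -0.03700
f^(α−1) = 0.09^(-0.03700) = 1.093183
δ_res = (-27.0 + 1000) × 1.093183 − 1000 = 1063.667 − 1000 = 63.67‰

63.7‰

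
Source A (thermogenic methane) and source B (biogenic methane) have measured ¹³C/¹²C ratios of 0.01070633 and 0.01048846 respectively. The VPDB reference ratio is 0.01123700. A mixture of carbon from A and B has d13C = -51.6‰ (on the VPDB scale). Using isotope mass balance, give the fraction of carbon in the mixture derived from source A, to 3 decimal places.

δ_A = (0.01070633/0.01123700 − 1)×1000 = (0.952775 − 1)×1000 = -47.225‰
δ_B = (0.01048846/0.01123700 − 1)×1000 = (0.933386 − 1)×1000 = -66.614‰
f_A = (δ_mix − δ_B)/(δ_A − δ_B) = (-51.6 − (-66.614))/(-47.225 − (-66.614))
f_A = 15.014 / 19.389 = 0.7744

0.774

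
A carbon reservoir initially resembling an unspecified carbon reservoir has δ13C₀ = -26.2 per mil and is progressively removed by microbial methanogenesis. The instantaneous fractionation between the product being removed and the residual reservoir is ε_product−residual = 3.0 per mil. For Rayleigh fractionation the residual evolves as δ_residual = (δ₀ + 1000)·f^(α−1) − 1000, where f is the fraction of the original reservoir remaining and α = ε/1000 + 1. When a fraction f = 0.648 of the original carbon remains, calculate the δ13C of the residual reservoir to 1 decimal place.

-27.5 per mil

Rayleigh residual: δ_res = (δ₀ + 1000)·f^(α−1) − 1000
α = ε/1000 + 1 = 1.00300, so α − 1 = 0.00300
f^(α−1) = 0.648^(0.00300) = 0.998699
δ_res = (-26.2 + 1000) × 0.998699 − 1000 = 972.533 − 1000 = -27.47 per mil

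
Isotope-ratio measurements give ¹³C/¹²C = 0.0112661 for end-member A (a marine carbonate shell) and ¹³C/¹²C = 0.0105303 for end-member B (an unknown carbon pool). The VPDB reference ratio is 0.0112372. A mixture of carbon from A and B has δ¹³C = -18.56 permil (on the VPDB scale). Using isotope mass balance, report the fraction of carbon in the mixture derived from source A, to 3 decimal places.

0.677

δ_A = (0.0112661/0.0112372 − 1)×1000 = (1.002572 − 1)×1000 = 2.572 permil
δ_B = (0.0105303/0.0112372 − 1)×1000 = (0.937093 − 1)×1000 = -62.907 permil
f_A = (δ_mix − δ_B)/(δ_A − δ_B) = (-18.56 − (-62.907))/(2.572 − (-62.907))
f_A = 44.347 / 65.479 = 0.6773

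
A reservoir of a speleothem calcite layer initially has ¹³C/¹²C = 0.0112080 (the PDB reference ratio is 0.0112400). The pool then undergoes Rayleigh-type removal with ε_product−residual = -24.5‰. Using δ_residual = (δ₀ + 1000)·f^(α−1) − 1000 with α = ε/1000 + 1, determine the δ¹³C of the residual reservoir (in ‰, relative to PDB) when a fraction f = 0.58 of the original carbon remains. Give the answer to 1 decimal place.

δ₀ = (0.0112080/0.0112400 − 1)×1000 = (0.997153 − 1)×1000 = -2.847‰
α − 1 = ε/1000 = -0.0245
f^(α−1) = 0.58^(-0.0245) = 1.013435
δ_res = (-2.847 + 1000) × 1.013435 − 1000 = 1010.550 − 1000 = 10.55‰

10.6‰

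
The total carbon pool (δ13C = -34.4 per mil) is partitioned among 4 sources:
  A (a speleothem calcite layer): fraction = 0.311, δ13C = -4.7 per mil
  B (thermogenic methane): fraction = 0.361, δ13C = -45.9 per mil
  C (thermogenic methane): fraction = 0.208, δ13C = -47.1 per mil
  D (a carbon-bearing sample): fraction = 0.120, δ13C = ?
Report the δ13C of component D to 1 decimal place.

Isotope mass balance: δ_bulk = Σ fᵢ·δᵢ.
-34.4 = 0.311×(-4.7) + 0.361×(-45.9) + 0.208×(-47.1) + 0.120×δ_D
0.120·δ_D = -34.4 − (-27.828) = -6.572
δ_D = -6.572 / 0.120 = -54.76 per mil

-54.8 per mil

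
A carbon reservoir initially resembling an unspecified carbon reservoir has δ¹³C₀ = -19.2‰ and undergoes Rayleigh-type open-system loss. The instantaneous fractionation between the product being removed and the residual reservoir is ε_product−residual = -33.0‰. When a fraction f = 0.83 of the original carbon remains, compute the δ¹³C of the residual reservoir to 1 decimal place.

-13.2‰

Rayleigh residual: δ_res = (δ₀ + 1000)·f^(α−1) − 1000
α = ε/1000 + 1 = 0.96700, so α − 1 = -0.03300
f^(α−1) = 0.83^(-0.03300) = 1.006168
δ_res = (-19.2 + 1000) × 1.006168 − 1000 = 986.849 − 1000 = -13.15‰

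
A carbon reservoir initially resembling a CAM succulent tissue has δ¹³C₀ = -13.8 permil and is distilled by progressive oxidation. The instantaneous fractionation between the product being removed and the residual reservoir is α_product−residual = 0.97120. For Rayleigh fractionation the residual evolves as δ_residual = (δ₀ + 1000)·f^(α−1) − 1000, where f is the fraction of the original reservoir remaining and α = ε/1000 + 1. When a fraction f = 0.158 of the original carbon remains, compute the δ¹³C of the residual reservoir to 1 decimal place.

Rayleigh residual: δ_res = (δ₀ + 1000)·f^(α−1) − 1000
α − 1 = -0.02880
f^(α−1) = 0.158^(-0.02880) = 1.054578
δ_res = (-13.8 + 1000) × 1.054578 − 1000 = 1040.025 − 1000 = 40.02 permil

40.0 permil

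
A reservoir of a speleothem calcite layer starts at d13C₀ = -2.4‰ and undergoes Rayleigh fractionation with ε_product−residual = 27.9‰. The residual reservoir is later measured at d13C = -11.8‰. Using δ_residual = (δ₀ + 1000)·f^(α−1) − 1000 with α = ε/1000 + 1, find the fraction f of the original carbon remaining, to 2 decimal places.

α − 1 = ε/1000 = 0.0279
(δ_res + 1000)/(δ₀ + 1000) = (-11.8 + 1000)/(-2.4 + 1000) = 988.2/997.6 = 0.990577
f = 0.990577^(1/0.0279) = exp(ln(0.990577)/0.0279) = exp(-0.00947/0.0279)
f = exp(-0.3393) = 0.7122

0.71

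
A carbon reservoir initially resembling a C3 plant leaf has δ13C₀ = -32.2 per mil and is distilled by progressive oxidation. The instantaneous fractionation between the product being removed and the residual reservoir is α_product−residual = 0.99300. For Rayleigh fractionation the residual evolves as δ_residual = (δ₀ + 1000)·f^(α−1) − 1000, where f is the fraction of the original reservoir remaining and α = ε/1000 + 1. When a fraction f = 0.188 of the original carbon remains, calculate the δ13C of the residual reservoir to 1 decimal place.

Rayleigh residual: δ_res = (δ₀ + 1000)·f^(α−1) − 1000
α − 1 = -0.00700
f^(α−1) = 0.188^(-0.00700) = 1.011768
δ_res = (-32.2 + 1000) × 1.011768 − 1000 = 979.189 − 1000 = -20.81 per mil

-20.8 per mil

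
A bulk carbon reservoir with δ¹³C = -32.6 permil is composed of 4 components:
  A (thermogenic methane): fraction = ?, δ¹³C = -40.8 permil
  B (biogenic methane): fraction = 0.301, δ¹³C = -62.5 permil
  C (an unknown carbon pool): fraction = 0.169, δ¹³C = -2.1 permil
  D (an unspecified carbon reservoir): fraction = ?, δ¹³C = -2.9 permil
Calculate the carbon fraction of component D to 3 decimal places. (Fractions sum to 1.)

Let f_D and f_A be the unknown fractions; fractions sum to 1 so f_D + f_A = 0.530.
Mass balance: Σ fᵢ·δᵢ = δ_bulk ⇒ f_D·(-2.9) + f_A·(-40.8) = -32.6 − (-19.167) = -13.433
Substitute f_A = 0.530 − f_D:
f_D·(-2.9 − -40.8) = -13.433 − 0.530×(-40.8) = 8.191
f_D = 8.191 / 37.9 = 0.2161

0.216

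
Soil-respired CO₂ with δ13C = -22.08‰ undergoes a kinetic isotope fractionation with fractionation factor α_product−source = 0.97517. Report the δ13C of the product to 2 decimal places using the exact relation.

-46.36‰

δ_product = (δ_source + 1000)·α − 1000
δ_product = (-22.08 + 1000) × 0.97517 − 1000
δ_product = 953.638 − 1000 = -46.362‰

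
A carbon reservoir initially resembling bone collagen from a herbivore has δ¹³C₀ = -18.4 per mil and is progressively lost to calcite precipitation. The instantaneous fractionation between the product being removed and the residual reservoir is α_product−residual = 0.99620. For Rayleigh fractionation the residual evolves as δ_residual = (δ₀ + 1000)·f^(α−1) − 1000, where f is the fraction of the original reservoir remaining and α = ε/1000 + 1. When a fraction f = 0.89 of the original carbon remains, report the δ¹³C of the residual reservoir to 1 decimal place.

-18.0 per mil

Rayleigh residual: δ_res = (δ₀ + 1000)·f^(α−1) − 1000
α − 1 = -0.00380
f^(α−1) = 0.89^(-0.00380) = 1.000443
δ_res = (-18.4 + 1000) × 1.000443 − 1000 = 982.035 − 1000 = -17.97 per mil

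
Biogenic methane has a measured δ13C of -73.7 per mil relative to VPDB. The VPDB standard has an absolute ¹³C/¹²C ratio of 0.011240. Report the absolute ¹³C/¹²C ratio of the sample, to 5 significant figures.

0.010412

R_sample = R_standard × (δ13C/1000 + 1)
R_sample = 0.011240 × (-73.7/1000 + 1) = 0.011240 × 0.926300
R_sample = 0.0104116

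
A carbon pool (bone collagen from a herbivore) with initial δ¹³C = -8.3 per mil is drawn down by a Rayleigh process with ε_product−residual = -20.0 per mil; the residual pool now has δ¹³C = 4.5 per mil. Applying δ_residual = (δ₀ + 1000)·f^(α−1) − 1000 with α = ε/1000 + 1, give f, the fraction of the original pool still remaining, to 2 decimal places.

α − 1 = ε/1000 = -0.0200
(δ_res + 1000)/(δ₀ + 1000) = (4.5 + 1000)/(-8.3 + 1000) = 1004.5/991.7 = 1.012907
f = 1.012907^(1/-0.0200) = exp(ln(1.012907)/-0.0200) = exp(0.01282/-0.0200)
f = exp(-0.6412) = 0.5266

0.53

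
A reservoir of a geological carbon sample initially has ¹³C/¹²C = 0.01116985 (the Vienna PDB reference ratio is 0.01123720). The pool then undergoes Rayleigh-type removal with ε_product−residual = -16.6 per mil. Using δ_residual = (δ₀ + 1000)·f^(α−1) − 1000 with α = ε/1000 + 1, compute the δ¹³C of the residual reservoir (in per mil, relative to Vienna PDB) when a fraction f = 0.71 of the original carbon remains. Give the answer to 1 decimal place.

δ₀ = (0.01116985/0.01123720 − 1)×1000 = (0.994007 − 1)×1000 = -5.993 per mil
α − 1 = ε/1000 = -0.0166
f^(α−1) = 0.71^(-0.0166) = 1.005702
δ_res = (-5.993 + 1000) × 1.005702 − 1000 = 999.674 − 1000 = -0.33 per mil

-0.3 per mil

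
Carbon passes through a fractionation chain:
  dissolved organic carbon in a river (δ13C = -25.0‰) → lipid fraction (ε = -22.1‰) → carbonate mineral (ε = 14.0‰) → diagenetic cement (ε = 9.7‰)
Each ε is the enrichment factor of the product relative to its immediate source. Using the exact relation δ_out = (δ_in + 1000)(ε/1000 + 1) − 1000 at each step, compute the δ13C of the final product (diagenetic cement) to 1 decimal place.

-23.8‰

step 1: δ = (-25.00 + 1000)·(-22.1/1000 + 1) − 1000 = -46.55‰
step 2: δ = (-46.55 + 1000)·(14.0/1000 + 1) − 1000 = -33.20‰
step 3: δ = (-33.20 + 1000)·(9.7/1000 + 1) − 1000 = -23.82‰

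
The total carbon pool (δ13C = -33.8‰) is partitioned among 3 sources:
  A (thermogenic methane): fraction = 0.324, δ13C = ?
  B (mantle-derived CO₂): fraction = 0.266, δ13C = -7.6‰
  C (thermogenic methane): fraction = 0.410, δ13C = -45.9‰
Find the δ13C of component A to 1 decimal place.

-40.0‰

Isotope mass balance: δ_bulk = Σ fᵢ·δᵢ.
-33.8 = 0.324×δ_A + 0.266×(-7.6) + 0.410×(-45.9)
0.324·δ_A = -33.8 − (-20.841) = -12.959
δ_A = -12.959 / 0.324 = -40.00‰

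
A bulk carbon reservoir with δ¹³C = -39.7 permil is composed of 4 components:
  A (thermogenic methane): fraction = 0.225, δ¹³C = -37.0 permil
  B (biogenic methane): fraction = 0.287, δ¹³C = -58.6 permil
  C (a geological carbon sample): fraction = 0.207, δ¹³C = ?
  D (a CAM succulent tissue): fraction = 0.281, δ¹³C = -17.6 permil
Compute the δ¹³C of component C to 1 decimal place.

-46.4 permil

Isotope mass balance: δ_bulk = Σ fᵢ·δᵢ.
-39.7 = 0.225×(-37.0) + 0.287×(-58.6) + 0.207×δ_C + 0.281×(-17.6)
0.207·δ_C = -39.7 − (-30.089) = -9.611
δ_C = -9.611 / 0.207 = -46.43 permil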